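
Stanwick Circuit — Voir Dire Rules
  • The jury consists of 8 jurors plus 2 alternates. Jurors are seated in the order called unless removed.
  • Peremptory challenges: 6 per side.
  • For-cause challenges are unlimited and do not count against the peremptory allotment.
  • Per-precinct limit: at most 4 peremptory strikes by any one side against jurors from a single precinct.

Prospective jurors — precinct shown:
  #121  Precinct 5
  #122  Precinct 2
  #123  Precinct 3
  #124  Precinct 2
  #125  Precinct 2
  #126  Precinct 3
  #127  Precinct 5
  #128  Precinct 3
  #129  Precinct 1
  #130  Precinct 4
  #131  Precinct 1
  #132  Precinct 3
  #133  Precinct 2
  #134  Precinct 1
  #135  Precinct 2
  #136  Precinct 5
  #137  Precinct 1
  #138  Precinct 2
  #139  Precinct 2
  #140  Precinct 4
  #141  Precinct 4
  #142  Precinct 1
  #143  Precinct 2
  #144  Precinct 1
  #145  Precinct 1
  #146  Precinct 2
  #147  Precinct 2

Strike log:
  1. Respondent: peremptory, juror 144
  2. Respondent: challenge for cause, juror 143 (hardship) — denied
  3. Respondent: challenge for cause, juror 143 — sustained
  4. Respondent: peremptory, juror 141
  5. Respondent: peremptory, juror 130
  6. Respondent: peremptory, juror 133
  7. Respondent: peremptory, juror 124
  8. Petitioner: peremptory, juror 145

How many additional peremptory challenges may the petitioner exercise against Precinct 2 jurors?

4

Petitioner peremptories so far: #145 — 1 of 6 used, 5 left overall.
Against Precinct 2: none yet — per-precinct cap 4 leaves 4.
Binding limit: min(5, 4) = 4.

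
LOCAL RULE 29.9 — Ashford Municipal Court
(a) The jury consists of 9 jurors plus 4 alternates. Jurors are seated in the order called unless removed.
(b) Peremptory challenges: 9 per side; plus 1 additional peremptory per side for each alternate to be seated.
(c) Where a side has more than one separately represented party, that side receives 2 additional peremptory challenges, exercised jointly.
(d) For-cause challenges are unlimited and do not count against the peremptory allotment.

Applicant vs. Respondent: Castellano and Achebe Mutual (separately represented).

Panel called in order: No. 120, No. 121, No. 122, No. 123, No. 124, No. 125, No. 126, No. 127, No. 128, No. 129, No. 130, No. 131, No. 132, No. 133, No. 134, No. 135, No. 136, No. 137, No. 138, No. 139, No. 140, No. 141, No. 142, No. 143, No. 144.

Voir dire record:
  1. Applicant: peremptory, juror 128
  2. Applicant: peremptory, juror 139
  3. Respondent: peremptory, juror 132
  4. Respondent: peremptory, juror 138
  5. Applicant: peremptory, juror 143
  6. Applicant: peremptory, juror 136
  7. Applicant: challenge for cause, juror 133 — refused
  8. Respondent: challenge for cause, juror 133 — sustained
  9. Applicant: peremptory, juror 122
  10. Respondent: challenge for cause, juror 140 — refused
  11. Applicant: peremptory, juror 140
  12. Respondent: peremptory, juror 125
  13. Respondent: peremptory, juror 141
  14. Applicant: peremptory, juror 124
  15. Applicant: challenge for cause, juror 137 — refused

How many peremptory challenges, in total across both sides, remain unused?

17

Applicant allotment: 9 base + 1 × 4 alternates = 13. Respondent allotment: 9 base + 1 × 4 alternates + 2 multi-party = 15.
Applicant peremptories used: #128, #139, #143, #136, #122, #140, #124 — 7 (for-cause on #133, #137 don't count).
Respondent peremptories used: #132, #138, #125, #141 — 4 (for-cause on #133, #140 don't count).
Remaining: (13 − 7) + (15 − 4) = 17.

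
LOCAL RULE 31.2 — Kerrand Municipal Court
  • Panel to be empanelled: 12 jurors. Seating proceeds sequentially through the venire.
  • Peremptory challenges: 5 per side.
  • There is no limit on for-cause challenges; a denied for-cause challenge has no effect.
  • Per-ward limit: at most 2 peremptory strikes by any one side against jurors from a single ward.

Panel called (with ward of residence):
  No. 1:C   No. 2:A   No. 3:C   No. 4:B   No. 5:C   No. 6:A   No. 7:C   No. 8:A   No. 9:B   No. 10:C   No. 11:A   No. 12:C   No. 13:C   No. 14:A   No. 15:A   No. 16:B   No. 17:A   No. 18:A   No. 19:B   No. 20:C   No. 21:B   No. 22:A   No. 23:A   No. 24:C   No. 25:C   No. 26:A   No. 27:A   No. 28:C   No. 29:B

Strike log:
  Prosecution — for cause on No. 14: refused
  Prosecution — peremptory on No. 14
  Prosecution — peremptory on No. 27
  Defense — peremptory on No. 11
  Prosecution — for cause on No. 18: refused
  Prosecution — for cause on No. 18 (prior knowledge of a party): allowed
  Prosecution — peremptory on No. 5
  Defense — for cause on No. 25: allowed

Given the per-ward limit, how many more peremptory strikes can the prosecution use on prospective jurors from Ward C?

Prosecution peremptories so far: #14, #27, #5 — 3 of 5 used, 2 left overall.
Against Ward C: #5 — 1 used; per-ward cap 2 leaves 1.
Binding limit: min(2, 1) = 1.

1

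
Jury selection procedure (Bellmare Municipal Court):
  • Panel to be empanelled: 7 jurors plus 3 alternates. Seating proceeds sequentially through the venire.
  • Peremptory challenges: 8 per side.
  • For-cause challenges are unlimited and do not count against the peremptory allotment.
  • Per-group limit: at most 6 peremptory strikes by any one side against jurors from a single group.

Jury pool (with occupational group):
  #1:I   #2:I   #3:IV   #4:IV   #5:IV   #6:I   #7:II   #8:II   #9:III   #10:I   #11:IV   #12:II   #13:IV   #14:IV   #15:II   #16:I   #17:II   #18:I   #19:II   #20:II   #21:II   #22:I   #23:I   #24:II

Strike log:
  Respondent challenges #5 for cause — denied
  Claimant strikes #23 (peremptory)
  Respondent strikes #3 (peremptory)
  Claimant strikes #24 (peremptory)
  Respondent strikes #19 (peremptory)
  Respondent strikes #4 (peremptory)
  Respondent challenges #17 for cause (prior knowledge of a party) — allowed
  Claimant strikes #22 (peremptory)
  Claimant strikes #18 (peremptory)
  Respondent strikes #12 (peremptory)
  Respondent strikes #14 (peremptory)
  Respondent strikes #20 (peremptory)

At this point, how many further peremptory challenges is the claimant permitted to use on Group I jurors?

Claimant peremptories so far: #23, #24, #22, #18 — 4 of 8 used, 4 left overall.
Against Group I: #23, #22, #18 — 3 used; per-group cap 6 leaves 3.
Binding limit: min(4, 3) = 3.

3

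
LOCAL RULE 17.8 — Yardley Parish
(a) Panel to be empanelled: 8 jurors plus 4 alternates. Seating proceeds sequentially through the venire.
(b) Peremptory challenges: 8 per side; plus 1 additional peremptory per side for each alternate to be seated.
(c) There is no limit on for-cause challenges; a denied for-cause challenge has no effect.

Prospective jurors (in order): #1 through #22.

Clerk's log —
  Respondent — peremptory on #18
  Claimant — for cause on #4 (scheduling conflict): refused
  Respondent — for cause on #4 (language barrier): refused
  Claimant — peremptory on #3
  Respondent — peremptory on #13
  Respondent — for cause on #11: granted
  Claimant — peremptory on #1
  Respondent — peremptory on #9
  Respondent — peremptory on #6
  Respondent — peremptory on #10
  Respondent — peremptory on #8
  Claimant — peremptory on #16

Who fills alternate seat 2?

20

Removed: #1, #3, #6, #8, #9, #10, #11, #13, #16, #18. (#4 stays — for-cause denied.)
Seating in order: seats 1–8 → #2, #4, #5, #7, #12, #14, #15, #17; alternates → #19, #20, #21, #22.
So alternate 2 is #20.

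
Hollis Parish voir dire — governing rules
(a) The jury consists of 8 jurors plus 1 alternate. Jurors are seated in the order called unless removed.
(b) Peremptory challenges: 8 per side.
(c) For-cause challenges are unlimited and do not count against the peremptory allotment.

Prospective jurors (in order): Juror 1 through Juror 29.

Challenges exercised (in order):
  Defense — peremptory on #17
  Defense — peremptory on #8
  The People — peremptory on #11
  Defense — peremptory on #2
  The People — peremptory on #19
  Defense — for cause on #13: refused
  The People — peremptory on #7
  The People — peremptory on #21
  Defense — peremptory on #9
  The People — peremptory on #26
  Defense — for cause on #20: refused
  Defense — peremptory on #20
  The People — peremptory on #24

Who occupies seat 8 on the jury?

13

Removed: #2, #7, #8, #9, #11, #17, #19, #20, #21, #24, #26. (#13 stays — for-cause denied.)
Seating in order: seats 1–8 → #1, #3, #4, #5, #6, #10, #12, #13; alternates → #14.
So seat 8 is #13.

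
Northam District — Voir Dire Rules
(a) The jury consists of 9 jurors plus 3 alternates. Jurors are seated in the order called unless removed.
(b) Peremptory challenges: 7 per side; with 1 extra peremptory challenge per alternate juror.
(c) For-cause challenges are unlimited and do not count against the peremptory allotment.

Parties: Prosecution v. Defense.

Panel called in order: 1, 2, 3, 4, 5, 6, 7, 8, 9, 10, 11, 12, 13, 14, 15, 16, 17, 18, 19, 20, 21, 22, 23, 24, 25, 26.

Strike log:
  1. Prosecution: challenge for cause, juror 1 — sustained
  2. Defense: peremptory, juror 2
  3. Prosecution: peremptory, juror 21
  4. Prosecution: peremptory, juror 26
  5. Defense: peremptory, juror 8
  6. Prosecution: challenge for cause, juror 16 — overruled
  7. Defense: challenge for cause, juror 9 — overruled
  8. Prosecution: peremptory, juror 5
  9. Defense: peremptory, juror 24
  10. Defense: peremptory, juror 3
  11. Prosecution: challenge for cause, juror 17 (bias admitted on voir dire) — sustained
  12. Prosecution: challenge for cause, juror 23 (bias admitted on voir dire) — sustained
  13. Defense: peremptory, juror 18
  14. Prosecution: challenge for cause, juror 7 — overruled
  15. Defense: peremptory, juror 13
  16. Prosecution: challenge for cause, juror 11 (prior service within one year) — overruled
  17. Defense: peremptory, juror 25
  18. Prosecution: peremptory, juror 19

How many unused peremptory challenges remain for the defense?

Defense allotment: 7 base + 1 × 3 alternates = 10.
Defense peremptories used: #2, #8, #24, #3, #18, #13, #25 — 7 (the for-cause on #9 doesn't count).
Remaining: 10 − 7 = 3.

3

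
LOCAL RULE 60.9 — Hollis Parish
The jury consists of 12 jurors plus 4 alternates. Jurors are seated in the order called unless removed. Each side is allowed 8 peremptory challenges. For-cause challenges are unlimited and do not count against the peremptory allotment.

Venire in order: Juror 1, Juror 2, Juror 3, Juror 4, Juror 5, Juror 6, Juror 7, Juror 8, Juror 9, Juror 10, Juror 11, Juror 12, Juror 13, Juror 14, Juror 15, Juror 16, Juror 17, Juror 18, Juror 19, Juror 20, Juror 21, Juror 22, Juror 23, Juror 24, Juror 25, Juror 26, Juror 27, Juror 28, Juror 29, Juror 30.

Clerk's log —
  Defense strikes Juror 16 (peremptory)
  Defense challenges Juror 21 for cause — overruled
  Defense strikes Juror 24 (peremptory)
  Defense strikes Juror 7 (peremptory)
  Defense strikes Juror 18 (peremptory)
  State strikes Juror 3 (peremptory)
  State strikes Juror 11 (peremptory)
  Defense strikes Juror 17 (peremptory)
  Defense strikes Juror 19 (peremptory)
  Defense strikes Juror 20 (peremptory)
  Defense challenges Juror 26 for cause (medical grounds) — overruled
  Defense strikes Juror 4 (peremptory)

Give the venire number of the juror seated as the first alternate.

Removed: #3, #4, #7, #11, #16, #17, #18, #19, #20, #24. (#21, #26 stay — for-cause denied.)
Seating in order: seats 1–12 → #1, #2, #5, #6, #8, #9, #10, #12, #13, #14, #15, #21; alternates → #22, #23, #25, #26.
So alternate 1 is #22.

22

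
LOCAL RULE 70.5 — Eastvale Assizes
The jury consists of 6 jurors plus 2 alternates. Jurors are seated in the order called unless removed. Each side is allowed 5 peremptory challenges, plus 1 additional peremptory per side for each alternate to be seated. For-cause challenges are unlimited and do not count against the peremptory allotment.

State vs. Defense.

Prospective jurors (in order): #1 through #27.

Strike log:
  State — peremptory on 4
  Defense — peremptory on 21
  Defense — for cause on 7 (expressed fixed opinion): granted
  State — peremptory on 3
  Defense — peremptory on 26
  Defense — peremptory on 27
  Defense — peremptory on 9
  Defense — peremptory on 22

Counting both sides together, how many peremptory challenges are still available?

State allotment: 5 base + 1 × 2 alternates = 7. Defense allotment: 5 base + 1 × 2 alternates = 7.
State peremptories used: #4, #3 — 2.
Defense peremptories used: #21, #26, #27, #9, #22 — 5 (the for-cause on #7 doesn't count).
Remaining: (7 − 2) + (7 − 5) = 7.

7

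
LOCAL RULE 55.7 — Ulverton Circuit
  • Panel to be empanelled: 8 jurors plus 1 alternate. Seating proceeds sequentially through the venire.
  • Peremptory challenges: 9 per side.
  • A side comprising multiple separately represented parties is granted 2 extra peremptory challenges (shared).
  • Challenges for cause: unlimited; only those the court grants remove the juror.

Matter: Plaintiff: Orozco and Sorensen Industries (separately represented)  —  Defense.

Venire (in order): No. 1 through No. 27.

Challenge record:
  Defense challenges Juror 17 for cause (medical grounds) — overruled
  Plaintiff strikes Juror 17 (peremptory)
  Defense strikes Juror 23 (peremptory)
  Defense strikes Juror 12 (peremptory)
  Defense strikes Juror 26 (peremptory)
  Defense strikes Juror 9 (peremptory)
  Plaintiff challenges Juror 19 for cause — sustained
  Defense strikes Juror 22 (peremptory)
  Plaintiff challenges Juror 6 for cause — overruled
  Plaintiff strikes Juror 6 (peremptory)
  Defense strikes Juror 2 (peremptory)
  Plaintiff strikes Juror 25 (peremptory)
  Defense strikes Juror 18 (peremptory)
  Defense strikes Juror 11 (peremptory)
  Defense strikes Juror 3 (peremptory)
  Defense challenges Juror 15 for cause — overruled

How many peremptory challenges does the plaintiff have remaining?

Plaintiff allotment: 9 base + 2 multi-party = 11.
Plaintiff peremptories used: #17, #6, #25 — 3 (for-cause on #19, #6 don't count).
Remaining: 11 − 3 = 8.

8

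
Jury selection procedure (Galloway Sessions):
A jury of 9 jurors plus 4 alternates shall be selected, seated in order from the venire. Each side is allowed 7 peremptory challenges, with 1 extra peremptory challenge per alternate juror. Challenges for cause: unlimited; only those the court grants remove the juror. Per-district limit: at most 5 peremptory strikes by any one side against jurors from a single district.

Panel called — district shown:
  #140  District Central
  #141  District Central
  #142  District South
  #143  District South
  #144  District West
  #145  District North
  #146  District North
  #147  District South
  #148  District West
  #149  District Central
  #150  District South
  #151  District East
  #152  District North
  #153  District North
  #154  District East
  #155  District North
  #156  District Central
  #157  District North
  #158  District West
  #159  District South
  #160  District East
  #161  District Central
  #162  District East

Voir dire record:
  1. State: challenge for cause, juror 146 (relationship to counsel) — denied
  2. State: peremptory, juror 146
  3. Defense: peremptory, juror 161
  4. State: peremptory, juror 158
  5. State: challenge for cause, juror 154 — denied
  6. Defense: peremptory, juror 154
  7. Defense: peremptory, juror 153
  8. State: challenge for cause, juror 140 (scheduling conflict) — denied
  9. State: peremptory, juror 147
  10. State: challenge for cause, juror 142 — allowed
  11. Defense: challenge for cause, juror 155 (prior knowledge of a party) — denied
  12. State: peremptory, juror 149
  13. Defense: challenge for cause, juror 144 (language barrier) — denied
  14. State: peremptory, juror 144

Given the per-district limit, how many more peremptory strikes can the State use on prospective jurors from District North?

4

State peremptories so far: #146, #158, #147, #149, #144 — 5 of 11 used, 6 left overall.
Against District North: #146 — 1 used; per-district cap 5 leaves 4.
Binding limit: min(6, 4) = 4.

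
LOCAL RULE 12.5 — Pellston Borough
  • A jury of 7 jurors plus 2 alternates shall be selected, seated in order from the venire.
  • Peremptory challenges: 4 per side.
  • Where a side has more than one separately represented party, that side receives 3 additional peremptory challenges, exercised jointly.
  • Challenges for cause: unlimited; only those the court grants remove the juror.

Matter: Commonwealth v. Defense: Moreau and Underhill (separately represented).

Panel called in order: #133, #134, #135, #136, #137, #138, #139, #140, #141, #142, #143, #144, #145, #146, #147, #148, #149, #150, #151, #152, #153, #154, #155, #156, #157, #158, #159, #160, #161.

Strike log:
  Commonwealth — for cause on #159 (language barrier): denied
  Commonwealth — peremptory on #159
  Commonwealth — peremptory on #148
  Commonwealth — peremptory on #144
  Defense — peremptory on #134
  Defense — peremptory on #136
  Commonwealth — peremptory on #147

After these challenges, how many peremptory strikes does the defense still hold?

Defense allotment: 4 base + 3 multi-party = 7.
Defense peremptories used: #134, #136 — 2.
Remaining: 7 − 2 = 5.

5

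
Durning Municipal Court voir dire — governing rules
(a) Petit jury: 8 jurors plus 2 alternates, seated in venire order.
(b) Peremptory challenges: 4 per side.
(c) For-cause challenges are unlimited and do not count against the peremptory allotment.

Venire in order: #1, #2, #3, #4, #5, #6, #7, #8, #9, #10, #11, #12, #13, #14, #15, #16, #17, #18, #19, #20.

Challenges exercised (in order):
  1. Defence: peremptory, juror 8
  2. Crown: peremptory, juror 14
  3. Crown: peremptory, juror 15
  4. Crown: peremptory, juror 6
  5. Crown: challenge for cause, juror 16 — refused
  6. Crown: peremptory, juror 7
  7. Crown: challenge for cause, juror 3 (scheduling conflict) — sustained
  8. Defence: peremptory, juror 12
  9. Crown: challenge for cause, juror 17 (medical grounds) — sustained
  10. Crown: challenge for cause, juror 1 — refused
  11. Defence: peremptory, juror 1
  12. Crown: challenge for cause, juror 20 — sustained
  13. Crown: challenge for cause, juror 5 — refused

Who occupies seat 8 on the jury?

Removed: #1, #3, #6, #7, #8, #12, #14, #15, #17, #20. (#5, #16 stay — for-cause denied.)
Filling seats in venire order through position 8: #2, #4, #5, #9, #10, #11, #13, #16.
So seat 8 is #16.

16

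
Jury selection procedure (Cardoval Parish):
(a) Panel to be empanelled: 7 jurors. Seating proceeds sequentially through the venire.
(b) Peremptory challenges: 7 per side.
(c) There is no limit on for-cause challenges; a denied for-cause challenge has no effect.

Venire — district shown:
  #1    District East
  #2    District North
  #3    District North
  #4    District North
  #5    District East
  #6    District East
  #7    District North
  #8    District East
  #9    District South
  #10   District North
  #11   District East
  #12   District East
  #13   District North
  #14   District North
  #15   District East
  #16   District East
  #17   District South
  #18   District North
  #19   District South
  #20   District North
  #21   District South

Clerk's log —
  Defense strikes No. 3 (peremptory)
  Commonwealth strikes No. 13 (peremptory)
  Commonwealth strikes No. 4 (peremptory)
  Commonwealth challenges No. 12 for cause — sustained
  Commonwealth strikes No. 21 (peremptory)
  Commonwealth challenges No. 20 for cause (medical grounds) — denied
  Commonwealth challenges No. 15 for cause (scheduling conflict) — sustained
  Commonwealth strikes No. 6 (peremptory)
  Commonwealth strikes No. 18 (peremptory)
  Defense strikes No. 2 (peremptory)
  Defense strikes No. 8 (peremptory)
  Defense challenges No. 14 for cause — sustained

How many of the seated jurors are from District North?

Removed: #2, #3, #4, #6, #8, #12, #13, #14, #15, #18, #21.
Seated jurors 1–7: #1, #5, #7, #9, #10, #11, #16.
Of those, in District North: #7, #10 → 2.

2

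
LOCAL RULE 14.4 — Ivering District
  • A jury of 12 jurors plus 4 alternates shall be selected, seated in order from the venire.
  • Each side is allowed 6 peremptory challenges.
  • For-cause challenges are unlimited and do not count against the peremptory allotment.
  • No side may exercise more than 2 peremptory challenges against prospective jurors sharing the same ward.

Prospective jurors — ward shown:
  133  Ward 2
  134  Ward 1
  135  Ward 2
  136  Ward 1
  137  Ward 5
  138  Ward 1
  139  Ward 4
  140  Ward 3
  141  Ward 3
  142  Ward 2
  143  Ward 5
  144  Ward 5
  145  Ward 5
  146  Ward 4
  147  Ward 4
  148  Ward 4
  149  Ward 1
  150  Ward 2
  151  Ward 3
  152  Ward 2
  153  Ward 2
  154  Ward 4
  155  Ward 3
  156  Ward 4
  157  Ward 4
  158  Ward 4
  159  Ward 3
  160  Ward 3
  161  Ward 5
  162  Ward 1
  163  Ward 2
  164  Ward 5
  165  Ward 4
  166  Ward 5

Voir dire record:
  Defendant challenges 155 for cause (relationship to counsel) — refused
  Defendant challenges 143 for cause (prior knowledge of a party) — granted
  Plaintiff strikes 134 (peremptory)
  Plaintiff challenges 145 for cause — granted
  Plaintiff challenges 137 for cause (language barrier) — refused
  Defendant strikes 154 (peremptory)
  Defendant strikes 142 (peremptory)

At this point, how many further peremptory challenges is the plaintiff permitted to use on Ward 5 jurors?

Plaintiff peremptories so far: #134 — 1 of 6 used, 5 left overall.
Against Ward 5: none yet — per-ward cap 2 leaves 2.
Binding limit: min(5, 2) = 2.

2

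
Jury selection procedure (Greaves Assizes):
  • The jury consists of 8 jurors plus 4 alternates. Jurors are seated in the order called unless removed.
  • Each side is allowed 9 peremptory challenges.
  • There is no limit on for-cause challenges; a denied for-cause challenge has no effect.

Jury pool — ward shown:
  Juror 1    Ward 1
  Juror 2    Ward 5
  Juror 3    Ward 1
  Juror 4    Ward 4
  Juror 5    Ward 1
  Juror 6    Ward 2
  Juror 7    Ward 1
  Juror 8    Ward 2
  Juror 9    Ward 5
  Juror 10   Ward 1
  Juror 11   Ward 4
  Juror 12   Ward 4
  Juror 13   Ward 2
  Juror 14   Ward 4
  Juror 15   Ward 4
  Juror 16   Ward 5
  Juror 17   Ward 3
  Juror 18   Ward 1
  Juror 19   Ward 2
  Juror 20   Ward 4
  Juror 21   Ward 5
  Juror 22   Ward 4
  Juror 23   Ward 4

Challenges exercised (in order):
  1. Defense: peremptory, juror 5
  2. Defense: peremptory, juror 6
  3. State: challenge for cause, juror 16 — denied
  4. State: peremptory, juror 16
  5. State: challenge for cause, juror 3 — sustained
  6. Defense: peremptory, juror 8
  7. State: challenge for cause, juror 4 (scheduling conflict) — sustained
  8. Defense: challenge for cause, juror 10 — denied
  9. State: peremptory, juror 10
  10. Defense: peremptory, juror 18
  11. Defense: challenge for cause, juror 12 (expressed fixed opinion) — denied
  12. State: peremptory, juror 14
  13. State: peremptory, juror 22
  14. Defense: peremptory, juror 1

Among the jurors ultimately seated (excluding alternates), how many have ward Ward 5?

2

Removed: #1, #3, #4, #5, #6, #8, #10, #14, #16, #18, #22.
Seated jurors 1–8: #2, #7, #9, #11, #12, #13, #15, #17 (alternates #19, #20, #21, #23 not counted).
Of those, in Ward 5: #2, #9 → 2.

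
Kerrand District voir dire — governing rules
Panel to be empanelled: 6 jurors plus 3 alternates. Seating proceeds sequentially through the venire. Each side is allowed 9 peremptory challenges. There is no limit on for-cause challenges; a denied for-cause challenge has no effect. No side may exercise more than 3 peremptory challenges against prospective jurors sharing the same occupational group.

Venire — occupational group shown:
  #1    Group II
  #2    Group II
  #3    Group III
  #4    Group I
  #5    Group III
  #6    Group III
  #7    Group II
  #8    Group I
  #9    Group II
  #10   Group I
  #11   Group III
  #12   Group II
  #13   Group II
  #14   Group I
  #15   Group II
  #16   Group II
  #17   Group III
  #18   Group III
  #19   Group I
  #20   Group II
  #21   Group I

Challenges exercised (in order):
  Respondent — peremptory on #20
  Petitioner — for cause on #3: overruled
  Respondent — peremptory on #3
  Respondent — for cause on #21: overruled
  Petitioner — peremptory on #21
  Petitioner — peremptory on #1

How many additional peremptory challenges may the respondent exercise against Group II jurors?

Respondent peremptories so far: #20, #3 — 2 of 9 used, 7 left overall.
Against Group II: #20 — 1 used; per-group cap 3 leaves 2.
Binding limit: min(7, 2) = 2.

2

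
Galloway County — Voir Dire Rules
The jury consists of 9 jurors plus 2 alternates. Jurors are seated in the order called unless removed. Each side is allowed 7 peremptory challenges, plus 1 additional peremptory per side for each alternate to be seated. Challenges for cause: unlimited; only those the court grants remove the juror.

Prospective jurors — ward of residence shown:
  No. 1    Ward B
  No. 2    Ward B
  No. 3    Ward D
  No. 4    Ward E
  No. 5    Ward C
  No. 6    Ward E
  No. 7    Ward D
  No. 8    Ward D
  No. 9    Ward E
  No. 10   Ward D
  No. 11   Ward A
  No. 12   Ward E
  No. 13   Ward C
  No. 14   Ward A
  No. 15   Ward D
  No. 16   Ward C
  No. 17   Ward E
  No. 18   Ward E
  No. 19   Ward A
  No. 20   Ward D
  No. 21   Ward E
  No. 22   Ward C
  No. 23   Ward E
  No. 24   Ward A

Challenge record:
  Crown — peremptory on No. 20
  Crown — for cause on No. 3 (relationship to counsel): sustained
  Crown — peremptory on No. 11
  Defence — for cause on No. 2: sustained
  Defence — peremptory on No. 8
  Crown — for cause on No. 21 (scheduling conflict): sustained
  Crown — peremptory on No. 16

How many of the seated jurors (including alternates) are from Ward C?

2

Removed: #2, #3, #8, #11, #16, #20, #21.
Seated (11 incl. alternates): #1, #4, #5, #6, #7, #9, #10, #12, #13, #14, #15.
Of those, in Ward C: #5, #13 → 2.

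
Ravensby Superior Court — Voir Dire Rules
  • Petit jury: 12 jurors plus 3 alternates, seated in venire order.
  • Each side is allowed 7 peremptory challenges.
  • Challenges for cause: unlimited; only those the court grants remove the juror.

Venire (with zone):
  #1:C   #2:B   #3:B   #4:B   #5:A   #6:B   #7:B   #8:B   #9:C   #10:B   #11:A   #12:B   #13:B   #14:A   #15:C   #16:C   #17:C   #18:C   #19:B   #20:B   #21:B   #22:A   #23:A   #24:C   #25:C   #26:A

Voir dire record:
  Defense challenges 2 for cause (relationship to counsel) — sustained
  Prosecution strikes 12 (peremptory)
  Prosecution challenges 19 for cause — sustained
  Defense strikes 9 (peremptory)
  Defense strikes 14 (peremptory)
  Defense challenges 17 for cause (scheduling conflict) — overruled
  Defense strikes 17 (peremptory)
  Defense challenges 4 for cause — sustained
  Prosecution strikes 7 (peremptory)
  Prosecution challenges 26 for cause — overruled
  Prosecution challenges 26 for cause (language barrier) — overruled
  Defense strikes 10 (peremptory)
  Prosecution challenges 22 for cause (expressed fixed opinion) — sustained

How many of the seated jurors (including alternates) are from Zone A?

3

Removed: #2, #4, #7, #9, #10, #12, #14, #17, #19, #22.
Seated (15 incl. alternates): #1, #3, #5, #6, #8, #11, #13, #15, #16, #18, #20, #21, #23, #24, #25.
Of those, in Zone A: #5, #11, #23 → 3.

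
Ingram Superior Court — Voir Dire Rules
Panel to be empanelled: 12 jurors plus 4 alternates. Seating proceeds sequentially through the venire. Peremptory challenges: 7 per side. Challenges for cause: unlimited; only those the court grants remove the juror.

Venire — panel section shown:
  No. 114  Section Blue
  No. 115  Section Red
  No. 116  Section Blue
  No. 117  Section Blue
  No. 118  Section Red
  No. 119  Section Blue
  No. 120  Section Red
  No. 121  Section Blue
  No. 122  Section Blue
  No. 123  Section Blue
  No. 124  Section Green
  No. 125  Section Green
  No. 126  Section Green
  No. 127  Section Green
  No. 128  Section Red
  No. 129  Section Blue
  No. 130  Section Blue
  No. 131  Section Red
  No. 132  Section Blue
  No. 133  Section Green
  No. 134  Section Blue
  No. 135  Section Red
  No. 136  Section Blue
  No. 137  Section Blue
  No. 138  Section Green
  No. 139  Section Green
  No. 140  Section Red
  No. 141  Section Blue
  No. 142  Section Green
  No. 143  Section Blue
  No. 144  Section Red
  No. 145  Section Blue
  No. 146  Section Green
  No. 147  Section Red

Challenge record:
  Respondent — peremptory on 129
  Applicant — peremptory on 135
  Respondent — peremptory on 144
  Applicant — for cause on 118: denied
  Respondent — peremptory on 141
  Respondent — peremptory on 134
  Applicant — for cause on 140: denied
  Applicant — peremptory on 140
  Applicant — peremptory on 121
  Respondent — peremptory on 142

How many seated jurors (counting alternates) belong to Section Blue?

7

Removed: #121, #129, #134, #135, #140, #141, #142, #144.
Seated (16 incl. alternates): #114, #115, #116, #117, #118, #119, #120, #122, #123, #124, #125, #126, #127, #128, #130, #131.
Of those, in Section Blue: #114, #116, #117, #119, #122, #123, #130 → 7.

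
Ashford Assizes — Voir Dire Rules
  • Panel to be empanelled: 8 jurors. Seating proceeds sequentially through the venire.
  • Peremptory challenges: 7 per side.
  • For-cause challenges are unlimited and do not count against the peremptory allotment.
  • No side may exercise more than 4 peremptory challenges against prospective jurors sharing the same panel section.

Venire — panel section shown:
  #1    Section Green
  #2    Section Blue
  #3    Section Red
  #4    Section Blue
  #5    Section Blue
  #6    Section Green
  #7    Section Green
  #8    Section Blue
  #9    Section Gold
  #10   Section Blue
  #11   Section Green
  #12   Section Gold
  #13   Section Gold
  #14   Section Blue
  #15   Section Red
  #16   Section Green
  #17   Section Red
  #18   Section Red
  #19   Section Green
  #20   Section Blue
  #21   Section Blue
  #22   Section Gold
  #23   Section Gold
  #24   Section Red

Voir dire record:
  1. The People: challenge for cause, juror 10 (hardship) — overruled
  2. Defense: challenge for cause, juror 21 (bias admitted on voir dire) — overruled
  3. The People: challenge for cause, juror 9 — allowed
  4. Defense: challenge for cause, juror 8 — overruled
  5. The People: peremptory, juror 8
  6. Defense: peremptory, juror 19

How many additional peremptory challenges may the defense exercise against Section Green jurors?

3

Defense peremptories so far: #19 — 1 of 7 used, 6 left overall.
Against Section Green: #19 — 1 used; per-section cap 4 leaves 3.
Binding limit: min(6, 3) = 3.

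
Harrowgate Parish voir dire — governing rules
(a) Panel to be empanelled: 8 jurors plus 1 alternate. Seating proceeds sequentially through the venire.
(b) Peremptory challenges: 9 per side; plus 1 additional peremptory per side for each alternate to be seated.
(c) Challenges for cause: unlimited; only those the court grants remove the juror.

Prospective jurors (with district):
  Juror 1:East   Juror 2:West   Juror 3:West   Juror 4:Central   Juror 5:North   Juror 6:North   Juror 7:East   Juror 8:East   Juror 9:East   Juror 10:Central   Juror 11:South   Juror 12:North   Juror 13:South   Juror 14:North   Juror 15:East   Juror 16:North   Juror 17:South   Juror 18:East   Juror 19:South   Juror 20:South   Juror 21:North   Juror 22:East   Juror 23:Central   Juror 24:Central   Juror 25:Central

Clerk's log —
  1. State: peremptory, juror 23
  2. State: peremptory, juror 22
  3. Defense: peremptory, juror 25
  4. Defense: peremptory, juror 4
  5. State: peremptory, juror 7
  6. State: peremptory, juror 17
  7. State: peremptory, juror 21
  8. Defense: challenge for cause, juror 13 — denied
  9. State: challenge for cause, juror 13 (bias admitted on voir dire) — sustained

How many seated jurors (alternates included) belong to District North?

Removed: #4, #7, #13, #17, #21, #22, #23, #25.
Seated (9 incl. alternates): #1, #2, #3, #5, #6, #8, #9, #10, #11.
Of those, in District North: #5, #6 → 2.

2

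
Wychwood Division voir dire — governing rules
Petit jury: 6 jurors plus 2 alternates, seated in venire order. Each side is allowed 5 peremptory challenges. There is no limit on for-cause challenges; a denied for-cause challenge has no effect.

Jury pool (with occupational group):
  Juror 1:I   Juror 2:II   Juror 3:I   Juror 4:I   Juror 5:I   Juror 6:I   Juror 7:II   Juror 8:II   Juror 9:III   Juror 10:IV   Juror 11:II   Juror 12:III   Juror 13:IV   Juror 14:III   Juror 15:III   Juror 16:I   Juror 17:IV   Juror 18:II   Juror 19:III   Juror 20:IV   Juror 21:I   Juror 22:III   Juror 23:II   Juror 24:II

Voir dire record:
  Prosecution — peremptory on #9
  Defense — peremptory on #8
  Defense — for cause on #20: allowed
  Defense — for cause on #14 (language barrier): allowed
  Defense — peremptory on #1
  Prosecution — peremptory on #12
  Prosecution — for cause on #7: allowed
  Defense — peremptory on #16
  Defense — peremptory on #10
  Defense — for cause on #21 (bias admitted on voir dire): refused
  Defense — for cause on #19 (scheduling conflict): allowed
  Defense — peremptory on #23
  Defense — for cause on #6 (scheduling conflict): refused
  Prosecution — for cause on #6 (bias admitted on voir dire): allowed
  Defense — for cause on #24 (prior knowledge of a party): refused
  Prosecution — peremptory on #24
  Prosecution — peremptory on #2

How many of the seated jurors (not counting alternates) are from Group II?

Removed: #1, #2, #6, #7, #8, #9, #10, #12, #14, #16, #19, #20, #23, #24.
Seated jurors 1–6: #3, #4, #5, #11, #13, #15 (alternates #17, #18 not counted).
Of those, in Group II: #11 → 1.

1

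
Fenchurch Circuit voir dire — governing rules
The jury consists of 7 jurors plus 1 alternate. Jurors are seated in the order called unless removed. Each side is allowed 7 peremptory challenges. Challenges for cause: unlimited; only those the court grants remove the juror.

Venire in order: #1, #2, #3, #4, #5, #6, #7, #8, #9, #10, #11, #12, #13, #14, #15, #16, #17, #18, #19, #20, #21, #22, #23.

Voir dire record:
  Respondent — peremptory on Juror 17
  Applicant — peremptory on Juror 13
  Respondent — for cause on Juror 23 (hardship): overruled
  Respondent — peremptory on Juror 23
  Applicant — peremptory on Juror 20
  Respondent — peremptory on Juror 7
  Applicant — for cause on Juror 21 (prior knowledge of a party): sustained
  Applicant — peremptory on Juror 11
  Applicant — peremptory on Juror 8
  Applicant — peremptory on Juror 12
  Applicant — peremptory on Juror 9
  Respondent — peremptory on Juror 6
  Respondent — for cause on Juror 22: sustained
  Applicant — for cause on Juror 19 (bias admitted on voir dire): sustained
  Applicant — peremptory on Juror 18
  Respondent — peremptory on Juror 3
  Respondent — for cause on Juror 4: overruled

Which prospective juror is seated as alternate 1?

16

Removed: #3, #6, #7, #8, #9, #11, #12, #13, #17, #18, #19, #20, #21, #22, #23. (#4 stays — for-cause denied.)
Seating in order: seats 1–7 → #1, #2, #4, #5, #10, #14, #15; alternates → #16.
So alternate 1 is #16.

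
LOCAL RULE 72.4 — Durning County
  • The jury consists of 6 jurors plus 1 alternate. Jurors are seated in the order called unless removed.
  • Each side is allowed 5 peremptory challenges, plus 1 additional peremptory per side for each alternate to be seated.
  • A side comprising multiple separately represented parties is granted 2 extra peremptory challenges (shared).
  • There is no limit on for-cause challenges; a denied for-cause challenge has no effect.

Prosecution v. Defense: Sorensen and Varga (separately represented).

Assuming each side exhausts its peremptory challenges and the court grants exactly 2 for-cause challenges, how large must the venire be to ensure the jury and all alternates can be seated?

23

Seats to fill: 6 + 1 alternates = 7.
Peremptories — Prosecution: 5 + 1×1 = 6; Defense: 5 + 1×1 + 2 = 8; total 14.
For-cause removals: 2.
Minimum venire: 7 + 14 + 2 = 23.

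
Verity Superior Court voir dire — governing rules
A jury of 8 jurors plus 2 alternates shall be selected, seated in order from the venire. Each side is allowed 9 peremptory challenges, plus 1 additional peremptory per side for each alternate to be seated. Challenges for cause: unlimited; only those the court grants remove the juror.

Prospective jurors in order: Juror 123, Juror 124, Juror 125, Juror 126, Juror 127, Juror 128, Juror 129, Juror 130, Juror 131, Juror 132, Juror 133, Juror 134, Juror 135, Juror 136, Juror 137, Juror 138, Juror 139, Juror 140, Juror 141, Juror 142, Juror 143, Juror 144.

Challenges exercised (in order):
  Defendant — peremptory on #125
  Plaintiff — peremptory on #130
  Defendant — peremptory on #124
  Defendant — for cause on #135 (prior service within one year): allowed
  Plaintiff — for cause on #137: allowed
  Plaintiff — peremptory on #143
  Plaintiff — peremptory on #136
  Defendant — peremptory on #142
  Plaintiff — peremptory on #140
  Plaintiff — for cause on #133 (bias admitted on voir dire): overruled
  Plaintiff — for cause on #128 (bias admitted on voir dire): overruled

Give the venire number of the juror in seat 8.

Removed: #124, #125, #130, #135, #136, #137, #140, #142, #143. (#128, #133 stay — for-cause denied.)
Seating in order: seats 1–8 → #123, #126, #127, #128, #129, #131, #132, #133; alternates → #134, #138.
So seat 8 is #133.

133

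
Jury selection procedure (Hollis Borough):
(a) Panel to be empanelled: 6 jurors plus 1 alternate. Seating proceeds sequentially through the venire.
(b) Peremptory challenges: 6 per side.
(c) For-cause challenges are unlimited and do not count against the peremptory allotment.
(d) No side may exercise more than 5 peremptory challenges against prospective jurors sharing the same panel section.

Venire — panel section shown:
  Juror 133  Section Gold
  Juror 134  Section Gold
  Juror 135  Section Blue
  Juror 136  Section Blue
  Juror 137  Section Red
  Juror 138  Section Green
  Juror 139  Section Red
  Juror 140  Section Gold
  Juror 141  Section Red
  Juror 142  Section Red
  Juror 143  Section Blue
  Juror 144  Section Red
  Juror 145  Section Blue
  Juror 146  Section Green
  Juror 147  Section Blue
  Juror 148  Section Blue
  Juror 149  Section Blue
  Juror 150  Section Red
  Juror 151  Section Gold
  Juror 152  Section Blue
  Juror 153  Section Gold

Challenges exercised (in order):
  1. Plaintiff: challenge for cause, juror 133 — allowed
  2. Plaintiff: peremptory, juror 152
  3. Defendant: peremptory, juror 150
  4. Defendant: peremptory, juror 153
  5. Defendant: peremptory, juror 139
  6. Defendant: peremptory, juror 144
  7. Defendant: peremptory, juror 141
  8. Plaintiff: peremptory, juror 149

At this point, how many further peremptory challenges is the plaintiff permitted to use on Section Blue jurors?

Plaintiff peremptories so far: #152, #149 — 2 of 6 used, 4 left overall.
Against Section Blue: #152, #149 — 2 used; per-section cap 5 leaves 3.
Binding limit: min(4, 3) = 3.

3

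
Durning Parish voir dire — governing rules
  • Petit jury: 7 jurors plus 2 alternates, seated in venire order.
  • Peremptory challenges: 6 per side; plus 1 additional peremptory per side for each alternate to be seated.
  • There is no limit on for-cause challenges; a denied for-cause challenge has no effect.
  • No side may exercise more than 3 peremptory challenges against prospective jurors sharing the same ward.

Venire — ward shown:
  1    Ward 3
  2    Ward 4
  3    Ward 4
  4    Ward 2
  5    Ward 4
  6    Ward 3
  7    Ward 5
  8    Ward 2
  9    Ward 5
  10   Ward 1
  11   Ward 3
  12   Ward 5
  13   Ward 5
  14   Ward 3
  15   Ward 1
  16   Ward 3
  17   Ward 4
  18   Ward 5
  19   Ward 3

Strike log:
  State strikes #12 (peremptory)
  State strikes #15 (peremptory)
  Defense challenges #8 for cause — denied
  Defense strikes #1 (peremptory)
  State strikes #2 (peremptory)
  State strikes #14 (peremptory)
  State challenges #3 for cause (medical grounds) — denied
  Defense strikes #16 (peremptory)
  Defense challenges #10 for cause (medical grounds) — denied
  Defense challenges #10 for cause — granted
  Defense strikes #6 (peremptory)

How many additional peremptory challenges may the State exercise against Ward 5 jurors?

State peremptories so far: #12, #15, #2, #14 — 4 of 8 used, 4 left overall.
Against Ward 5: #12 — 1 used; per-ward cap 3 leaves 2.
Binding limit: min(4, 2) = 2.

2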